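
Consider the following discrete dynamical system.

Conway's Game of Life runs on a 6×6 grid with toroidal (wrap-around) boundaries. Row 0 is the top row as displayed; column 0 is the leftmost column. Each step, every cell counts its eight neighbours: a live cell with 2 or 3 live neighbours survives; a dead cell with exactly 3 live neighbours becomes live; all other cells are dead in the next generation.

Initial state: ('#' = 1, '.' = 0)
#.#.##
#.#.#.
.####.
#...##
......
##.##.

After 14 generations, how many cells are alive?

8

k=0  #.#.##
#.#.#.
.####.
#...##
......
##.##.
k=1  ..#...
#.....
..#...
###.##
.#.#..
#####.
k=2  #.#..#
.#....
..##..
#...##
......
#...#.
k=3  #....#
##.#..
######
...###
#...#.
##....
k=4  ..#..#
...#..
......
......
##.##.
.#....
k=5  ..#...
......
......
......
###...
.#.###
k=6  ..###.
......
......
.#....
######
...###
k=7  ..#..#
...#..
......
.#.###
.#....
......
k=8  ......
......
..##..
#.#.#.
#.#.#.
......
k=9  ......
......
.###..
..#.#.
......
......
k=10  ......
..#...
.###..
.##...
......
......
k=11  ......
.###..
...#..
.#.#..
......
......
k=12  ..#...
..##..
.#.##.
..#...
......
......
k=13  ..##..
.#..#.
.#..#.
..##..
......
......
k=14  ..##..
.#..#.
.#..#.
..##..
......
......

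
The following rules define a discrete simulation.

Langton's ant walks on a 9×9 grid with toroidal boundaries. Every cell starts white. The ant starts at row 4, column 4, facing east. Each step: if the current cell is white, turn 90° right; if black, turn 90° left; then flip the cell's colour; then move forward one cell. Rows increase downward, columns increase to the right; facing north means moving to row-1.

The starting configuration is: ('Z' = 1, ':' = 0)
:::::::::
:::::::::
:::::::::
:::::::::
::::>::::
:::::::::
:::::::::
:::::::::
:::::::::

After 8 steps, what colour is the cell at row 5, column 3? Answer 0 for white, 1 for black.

1

0) :::::::::
:::::::::
:::::::::
:::::::::
::::>::::
:::::::::
:::::::::
:::::::::
:::::::::
1) :::::::::
:::::::::
:::::::::
:::::::::
::::Z::::
::::v::::
:::::::::
:::::::::
:::::::::
2) :::::::::
:::::::::
:::::::::
:::::::::
::::Z::::
:::<Z::::
:::::::::
:::::::::
:::::::::
3) :::::::::
:::::::::
:::::::::
:::::::::
:::^Z::::
:::ZZ::::
:::::::::
:::::::::
:::::::::
4) :::::::::
:::::::::
:::::::::
:::::::::
:::Z>::::
:::ZZ::::
:::::::::
:::::::::
:::::::::
5) :::::::::
:::::::::
:::::::::
::::^::::
:::Z:::::
:::ZZ::::
:::::::::
:::::::::
:::::::::
6) :::::::::
:::::::::
:::::::::
::::Z>:::
:::Z:::::
:::ZZ::::
:::::::::
:::::::::
:::::::::
7) :::::::::
:::::::::
:::::::::
::::ZZ:::
:::Z:v:::
:::ZZ::::
:::::::::
:::::::::
:::::::::
8) :::::::::
:::::::::
:::::::::
::::ZZ:::
:::Z<Z:::
:::ZZ::::
:::::::::
:::::::::
:::::::::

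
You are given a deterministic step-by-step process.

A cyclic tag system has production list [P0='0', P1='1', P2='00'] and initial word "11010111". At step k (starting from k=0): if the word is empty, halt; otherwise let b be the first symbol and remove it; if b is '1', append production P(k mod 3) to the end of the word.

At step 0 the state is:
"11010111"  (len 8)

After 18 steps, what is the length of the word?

step 0: "11010111"  (len 8)
step 1: "10101110"  (len 8)
step 2: "01011101"  (len 8)
step 3: "1011101"  (len 7)
step 4: "0111010"  (len 7)
step 5: "111010"  (len 6)
step 6: "1101000"  (len 7)
step 7: "1010000"  (len 7)
step 8: "0100001"  (len 7)
step 9: "100001"  (len 6)
step 10: "000010"  (len 6)
step 11: "00010"  (len 5)
step 12: "0010"  (len 4)
step 13: "010"  (len 3)
step 14: "10"  (len 2)
step 15: "000"  (len 3)
step 16: "00"  (len 2)
step 17: "0"  (len 1)
step 18: (halted — word empty)

0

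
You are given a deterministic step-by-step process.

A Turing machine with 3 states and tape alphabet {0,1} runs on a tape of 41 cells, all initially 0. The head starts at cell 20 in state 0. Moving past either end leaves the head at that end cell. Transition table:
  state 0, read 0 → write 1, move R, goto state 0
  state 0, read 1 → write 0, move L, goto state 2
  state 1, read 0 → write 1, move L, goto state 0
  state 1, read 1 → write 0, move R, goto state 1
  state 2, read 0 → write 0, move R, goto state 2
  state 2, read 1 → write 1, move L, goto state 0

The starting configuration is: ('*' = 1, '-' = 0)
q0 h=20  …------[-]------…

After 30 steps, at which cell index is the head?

31

[0] q0 h=20  …------[-]------…
[1] q0 h=21  …-----*[-]------…
[2] q0 h=22  …----**[-]------…
[3] q0 h=23  …---***[-]------…
[4] q0 h=24  …--****[-]------…
[5] q0 h=25  …-*****[-]------…
[6] q0 h=26  …******[-]------…
[7] q0 h=27  …******[-]------…
[8] q0 h=28  …******[-]------…
[9] q0 h=29  …******[-]------…
[10] q0 h=30  …******[-]------…
[11] q0 h=31  …******[-]------…
[12] q0 h=32  …******[-]------…
[13] q0 h=33  …******[-]------…
[14] q0 h=34  …******[-]------|
[15] q0 h=35  …******[-]-----|
[16] q0 h=36  …******[-]----|
[17] q0 h=37  …******[-]---|
[18] q0 h=38  …******[-]--|
[19] q0 h=39  …******[-]-|
[20] q0 h=40  …******[-]|
[21] q0 h=40  …******[*]|
[22] q2 h=39  …******[*]-|
[23] q0 h=38  …******[*]*-|
[24] q2 h=37  …******[*]-*-|
[25] q0 h=36  …******[*]*-*-|
[26] q2 h=35  …******[*]-*-*-|
[27] q0 h=34  …******[*]*-*-*-|
[28] q2 h=33  …******[*]-*-*-*…
[29] q0 h=32  …******[*]*-*-*-…
[30] q2 h=31  …******[*]-*-*-*…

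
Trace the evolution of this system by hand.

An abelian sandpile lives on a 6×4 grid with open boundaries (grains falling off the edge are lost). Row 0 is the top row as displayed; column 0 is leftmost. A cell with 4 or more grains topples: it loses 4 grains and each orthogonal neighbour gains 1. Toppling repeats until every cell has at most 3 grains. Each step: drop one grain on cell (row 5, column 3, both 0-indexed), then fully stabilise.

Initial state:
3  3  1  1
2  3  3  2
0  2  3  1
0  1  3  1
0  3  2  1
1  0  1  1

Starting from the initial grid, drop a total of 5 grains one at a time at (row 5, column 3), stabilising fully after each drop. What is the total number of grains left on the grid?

41

k=0  3  3  1  1
2  3  3  2
0  2  3  1
0  1  3  1
0  3  2  1
1  0  1  1
k=1  3  3  1  1
2  3  3  2
0  2  3  1
0  1  3  1
0  3  2  1
1  0  1  2
k=2  3  3  1  1
2  3  3  2
0  2  3  1
0  1  3  1
0  3  2  1
1  0  1  3
k=3  3  3  1  1
2  3  3  2
0  2  3  1
0  1  3  1
0  3  2  2
1  0  2  0
k=4  3  3  1  1
2  3  3  2
0  2  3  1
0  1  3  1
0  3  2  2
1  0  2  1
k=5  3  3  1  1
2  3  3  2
0  2  3  1
0  1  3  1
0  3  2  2
1  0  2  2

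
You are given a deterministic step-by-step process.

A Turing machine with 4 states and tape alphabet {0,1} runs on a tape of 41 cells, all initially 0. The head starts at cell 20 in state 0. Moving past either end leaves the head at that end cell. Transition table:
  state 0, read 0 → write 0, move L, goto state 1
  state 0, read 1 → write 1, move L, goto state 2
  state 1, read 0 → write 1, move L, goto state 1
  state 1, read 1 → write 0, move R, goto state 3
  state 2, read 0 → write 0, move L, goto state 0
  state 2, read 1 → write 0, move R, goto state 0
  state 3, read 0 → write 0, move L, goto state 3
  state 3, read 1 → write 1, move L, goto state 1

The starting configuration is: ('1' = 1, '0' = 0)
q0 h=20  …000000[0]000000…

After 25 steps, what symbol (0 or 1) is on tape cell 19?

[0] q0 h=20  …000000[0]000000…
[1] q1 h=19  …000000[0]000000…
[2] q1 h=18  …000000[0]100000…
[3] q1 h=17  …000000[0]110000…
[4] q1 h=16  …000000[0]111000…
[5] q1 h=15  …000000[0]111100…
[6] q1 h=14  …000000[0]111110…
[7] q1 h=13  …000000[0]111111…
[8] q1 h=12  …000000[0]111111…
[9] q1 h=11  …000000[0]111111…
[10] q1 h=10  …000000[0]111111…
[11] q1 h= 9  …000000[0]111111…
[12] q1 h= 8  …000000[0]111111…
[13] q1 h= 7  …000000[0]111111…
[14] q1 h= 6  |000000[0]111111…
[15] q1 h= 5  |00000[0]111111…
[16] q1 h= 4  |0000[0]111111…
[17] q1 h= 3  |000[0]111111…
[18] q1 h= 2  |00[0]111111…
[19] q1 h= 1  |0[0]111111…
[20] q1 h= 0  |[0]111111…
[21] q1 h= 0  |[1]111111…
[22] q3 h= 1  |0[1]111111…
[23] q1 h= 0  |[0]111111…
[24] q1 h= 0  |[1]111111…
[25] q3 h= 1  |0[1]111111…

1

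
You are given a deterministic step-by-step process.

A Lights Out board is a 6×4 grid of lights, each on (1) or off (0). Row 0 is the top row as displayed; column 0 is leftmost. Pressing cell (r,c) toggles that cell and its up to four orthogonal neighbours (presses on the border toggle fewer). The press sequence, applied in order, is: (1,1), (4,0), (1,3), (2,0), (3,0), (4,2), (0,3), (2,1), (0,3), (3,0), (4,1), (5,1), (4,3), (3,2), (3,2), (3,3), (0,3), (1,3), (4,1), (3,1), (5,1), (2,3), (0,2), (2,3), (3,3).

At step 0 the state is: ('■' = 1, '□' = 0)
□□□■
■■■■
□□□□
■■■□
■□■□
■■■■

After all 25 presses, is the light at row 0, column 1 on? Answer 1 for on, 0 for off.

k=0  □□□■
■■■■
□□□□
■■■□
■□■□
■■■■
k=1  □■□■
□□□■
□■□□
■■■□
■□■□
■■■■
k=2  □■□■
□□□■
□■□□
□■■□
□■■□
□■■■
k=3  □■□□
□□■□
□■□■
□■■□
□■■□
□■■■
k=4  □■□□
■□■□
■□□■
■■■□
□■■□
□■■■
k=5  □■□□
■□■□
□□□■
□□■□
■■■□
□■■■
k=6  □■□□
■□■□
□□□■
□□□□
■□□■
□■□■
k=7  □■■■
■□■■
□□□■
□□□□
■□□■
□■□■
k=8  □■■■
■■■■
■■■■
□■□□
■□□■
□■□■
k=9  □■□□
■■■□
■■■■
□■□□
■□□■
□■□■
k=10  □■□□
■■■□
□■■■
■□□□
□□□■
□■□■
k=11  □■□□
■■■□
□■■■
■■□□
■■■■
□□□■
k=12  □■□□
■■■□
□■■■
■■□□
■□■■
■■■■
k=13  □■□□
■■■□
□■■■
■■□■
■□□□
■■■□
k=14  □■□□
■■■□
□■□■
■□■□
■□■□
■■■□
k=15  □■□□
■■■□
□■■■
■■□■
■□□□
■■■□
k=16  □■□□
■■■□
□■■□
■■■□
■□□■
■■■□
k=17  □■■■
■■■■
□■■□
■■■□
■□□■
■■■□
k=18  □■■□
■■□□
□■■■
■■■□
■□□■
■■■□
k=19  □■■□
■■□□
□■■■
■□■□
□■■■
■□■□
k=20  □■■□
■■□□
□□■■
□■□□
□□■■
■□■□
k=21  □■■□
■■□□
□□■■
□■□□
□■■■
□■□□
k=22  □■■□
■■□■
□□□□
□■□■
□■■■
□■□□
k=23  □□□■
■■■■
□□□□
□■□■
□■■■
□■□□
k=24  □□□■
■■■□
□□■■
□■□□
□■■■
□■□□
k=25  □□□■
■■■□
□□■□
□■■■
□■■□
□■□□

0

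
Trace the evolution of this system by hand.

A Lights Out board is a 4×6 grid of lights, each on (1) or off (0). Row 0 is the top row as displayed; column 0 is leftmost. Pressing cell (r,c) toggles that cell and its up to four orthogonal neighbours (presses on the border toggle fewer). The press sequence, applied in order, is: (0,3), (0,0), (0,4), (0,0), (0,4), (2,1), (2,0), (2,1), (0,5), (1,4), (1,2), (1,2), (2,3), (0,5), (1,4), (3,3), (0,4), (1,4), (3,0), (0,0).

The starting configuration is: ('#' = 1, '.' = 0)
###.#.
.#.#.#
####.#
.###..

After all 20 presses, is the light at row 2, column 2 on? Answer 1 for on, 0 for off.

gen 0: ###.#.
.#.#.#
####.#
.###..
gen 1: ##.#..
.#...#
####.#
.###..
gen 2: ...#..
##...#
####.#
.###..
gen 3: ....##
##..##
####.#
.###..
gen 4: ##..##
.#..##
####.#
.###..
gen 5: ##.#..
.#...#
####.#
.###..
gen 6: ##.#..
.....#
...#.#
..##..
gen 7: ##.#..
#....#
##.#.#
#.##..
gen 8: ##.#..
##...#
..##.#
####..
gen 9: ##.###
##....
..##.#
####..
gen 10: ##.#.#
##.###
..####
####..
gen 11: ####.#
#.#.##
...###
####..
gen 12: ##.#.#
##.###
..####
####..
gen 13: ##.#.#
##..##
.....#
###...
gen 14: ##.##.
##..#.
.....#
###...
gen 15: ##.#..
##.#.#
....##
###...
gen 16: ##.#..
##.#.#
...###
##.##.
gen 17: ##..##
##.###
...###
##.##.
gen 18: ##...#
##....
...#.#
##.##.
gen 19: ##...#
##....
#..#.#
...##.
gen 20: .....#
.#....
#..#.#
...##.

0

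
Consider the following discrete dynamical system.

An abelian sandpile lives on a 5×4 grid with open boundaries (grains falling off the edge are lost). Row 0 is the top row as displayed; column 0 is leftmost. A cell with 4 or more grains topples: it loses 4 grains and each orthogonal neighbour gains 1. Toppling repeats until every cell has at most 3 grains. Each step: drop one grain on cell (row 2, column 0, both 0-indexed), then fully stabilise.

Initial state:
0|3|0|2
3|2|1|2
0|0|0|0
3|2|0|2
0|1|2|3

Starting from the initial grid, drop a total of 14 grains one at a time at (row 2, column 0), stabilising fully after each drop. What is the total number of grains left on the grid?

31

gen 0: 0|3|0|2
3|2|1|2
0|0|0|0
3|2|0|2
0|1|2|3
gen 1: 0|3|0|2
3|2|1|2
1|0|0|0
3|2|0|2
0|1|2|3
gen 2: 0|3|0|2
3|2|1|2
2|0|0|0
3|2|0|2
0|1|2|3
gen 3: 0|3|0|2
3|2|1|2
3|0|0|0
3|2|0|2
0|1|2|3
gen 4: 1|3|0|2
0|3|1|2
2|1|0|0
0|3|0|2
1|1|2|3
gen 5: 1|3|0|2
0|3|1|2
3|1|0|0
0|3|0|2
1|1|2|3
gen 6: 1|3|0|2
1|3|1|2
0|2|0|0
1|3|0|2
1|1|2|3
gen 7: 1|3|0|2
1|3|1|2
1|2|0|0
1|3|0|2
1|1|2|3
gen 8: 1|3|0|2
1|3|1|2
2|2|0|0
1|3|0|2
1|1|2|3
gen 9: 1|3|0|2
1|3|1|2
3|2|0|0
1|3|0|2
1|1|2|3
gen 10: 1|3|0|2
2|3|1|2
0|3|0|0
2|3|0|2
1|1|2|3
gen 11: 1|3|0|2
2|3|1|2
1|3|0|0
2|3|0|2
1|1|2|3
gen 12: 1|3|0|2
2|3|1|2
2|3|0|0
2|3|0|2
1|1|2|3
gen 13: 1|3|0|2
2|3|1|2
3|3|0|0
2|3|0|2
1|1|2|3
gen 14: 3|0|1|2
0|2|2|2
3|2|1|0
0|1|1|2
2|2|2|3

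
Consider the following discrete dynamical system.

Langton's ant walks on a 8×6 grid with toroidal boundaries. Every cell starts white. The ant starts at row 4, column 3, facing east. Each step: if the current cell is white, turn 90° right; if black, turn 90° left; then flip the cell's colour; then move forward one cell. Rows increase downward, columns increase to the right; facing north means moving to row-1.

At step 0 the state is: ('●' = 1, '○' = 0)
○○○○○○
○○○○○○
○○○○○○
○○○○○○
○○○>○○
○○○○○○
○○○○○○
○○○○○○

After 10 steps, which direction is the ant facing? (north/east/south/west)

west

gen 0: ○○○○○○
○○○○○○
○○○○○○
○○○○○○
○○○>○○
○○○○○○
○○○○○○
○○○○○○
gen 1: ○○○○○○
○○○○○○
○○○○○○
○○○○○○
○○○●○○
○○○v○○
○○○○○○
○○○○○○
gen 2: ○○○○○○
○○○○○○
○○○○○○
○○○○○○
○○○●○○
○○<●○○
○○○○○○
○○○○○○
gen 3: ○○○○○○
○○○○○○
○○○○○○
○○○○○○
○○^●○○
○○●●○○
○○○○○○
○○○○○○
gen 4: ○○○○○○
○○○○○○
○○○○○○
○○○○○○
○○●>○○
○○●●○○
○○○○○○
○○○○○○
gen 5: ○○○○○○
○○○○○○
○○○○○○
○○○^○○
○○●○○○
○○●●○○
○○○○○○
○○○○○○
gen 6: ○○○○○○
○○○○○○
○○○○○○
○○○●>○
○○●○○○
○○●●○○
○○○○○○
○○○○○○
gen 7: ○○○○○○
○○○○○○
○○○○○○
○○○●●○
○○●○v○
○○●●○○
○○○○○○
○○○○○○
gen 8: ○○○○○○
○○○○○○
○○○○○○
○○○●●○
○○●<●○
○○●●○○
○○○○○○
○○○○○○
gen 9: ○○○○○○
○○○○○○
○○○○○○
○○○^●○
○○●●●○
○○●●○○
○○○○○○
○○○○○○
gen 10: ○○○○○○
○○○○○○
○○○○○○
○○<○●○
○○●●●○
○○●●○○
○○○○○○
○○○○○○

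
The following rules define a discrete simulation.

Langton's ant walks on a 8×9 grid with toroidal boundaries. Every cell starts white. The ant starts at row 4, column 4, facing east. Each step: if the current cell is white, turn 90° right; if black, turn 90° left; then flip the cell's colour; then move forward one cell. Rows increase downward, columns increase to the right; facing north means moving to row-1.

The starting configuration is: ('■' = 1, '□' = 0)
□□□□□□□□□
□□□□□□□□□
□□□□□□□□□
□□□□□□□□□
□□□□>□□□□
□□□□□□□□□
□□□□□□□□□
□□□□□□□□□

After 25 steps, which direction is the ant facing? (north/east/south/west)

gen 0: □□□□□□□□□
□□□□□□□□□
□□□□□□□□□
□□□□□□□□□
□□□□>□□□□
□□□□□□□□□
□□□□□□□□□
□□□□□□□□□
gen 1: □□□□□□□□□
□□□□□□□□□
□□□□□□□□□
□□□□□□□□□
□□□□■□□□□
□□□□v□□□□
□□□□□□□□□
□□□□□□□□□
gen 2: □□□□□□□□□
□□□□□□□□□
□□□□□□□□□
□□□□□□□□□
□□□□■□□□□
□□□<■□□□□
□□□□□□□□□
□□□□□□□□□
gen 3: □□□□□□□□□
□□□□□□□□□
□□□□□□□□□
□□□□□□□□□
□□□^■□□□□
□□□■■□□□□
□□□□□□□□□
□□□□□□□□□
gen 4: □□□□□□□□□
□□□□□□□□□
□□□□□□□□□
□□□□□□□□□
□□□■>□□□□
□□□■■□□□□
□□□□□□□□□
□□□□□□□□□
gen 5: □□□□□□□□□
□□□□□□□□□
□□□□□□□□□
□□□□^□□□□
□□□■□□□□□
□□□■■□□□□
□□□□□□□□□
□□□□□□□□□
gen 6: □□□□□□□□□
□□□□□□□□□
□□□□□□□□□
□□□□■>□□□
□□□■□□□□□
□□□■■□□□□
□□□□□□□□□
□□□□□□□□□
gen 7: □□□□□□□□□
□□□□□□□□□
□□□□□□□□□
□□□□■■□□□
□□□■□v□□□
□□□■■□□□□
□□□□□□□□□
□□□□□□□□□
gen 8: □□□□□□□□□
□□□□□□□□□
□□□□□□□□□
□□□□■■□□□
□□□■<■□□□
□□□■■□□□□
□□□□□□□□□
□□□□□□□□□
gen 9: □□□□□□□□□
□□□□□□□□□
□□□□□□□□□
□□□□^■□□□
□□□■■■□□□
□□□■■□□□□
□□□□□□□□□
□□□□□□□□□
gen 10: □□□□□□□□□
□□□□□□□□□
□□□□□□□□□
□□□<□■□□□
□□□■■■□□□
□□□■■□□□□
□□□□□□□□□
□□□□□□□□□
gen 11: □□□□□□□□□
□□□□□□□□□
□□□^□□□□□
□□□■□■□□□
□□□■■■□□□
□□□■■□□□□
□□□□□□□□□
□□□□□□□□□
gen 12: □□□□□□□□□
□□□□□□□□□
□□□■>□□□□
□□□■□■□□□
□□□■■■□□□
□□□■■□□□□
□□□□□□□□□
□□□□□□□□□
gen 13: □□□□□□□□□
□□□□□□□□□
□□□■■□□□□
□□□■v■□□□
□□□■■■□□□
□□□■■□□□□
□□□□□□□□□
□□□□□□□□□
gen 14: □□□□□□□□□
□□□□□□□□□
□□□■■□□□□
□□□<■■□□□
□□□■■■□□□
□□□■■□□□□
□□□□□□□□□
□□□□□□□□□
gen 15: □□□□□□□□□
□□□□□□□□□
□□□■■□□□□
□□□□■■□□□
□□□v■■□□□
□□□■■□□□□
□□□□□□□□□
□□□□□□□□□
gen 16: □□□□□□□□□
□□□□□□□□□
□□□■■□□□□
□□□□■■□□□
□□□□>■□□□
□□□■■□□□□
□□□□□□□□□
□□□□□□□□□
gen 17: □□□□□□□□□
□□□□□□□□□
□□□■■□□□□
□□□□^■□□□
□□□□□■□□□
□□□■■□□□□
□□□□□□□□□
□□□□□□□□□
gen 18: □□□□□□□□□
□□□□□□□□□
□□□■■□□□□
□□□<□■□□□
□□□□□■□□□
□□□■■□□□□
□□□□□□□□□
□□□□□□□□□
gen 19: □□□□□□□□□
□□□□□□□□□
□□□^■□□□□
□□□■□■□□□
□□□□□■□□□
□□□■■□□□□
□□□□□□□□□
□□□□□□□□□
gen 20: □□□□□□□□□
□□□□□□□□□
□□<□■□□□□
□□□■□■□□□
□□□□□■□□□
□□□■■□□□□
□□□□□□□□□
□□□□□□□□□
gen 21: □□□□□□□□□
□□^□□□□□□
□□■□■□□□□
□□□■□■□□□
□□□□□■□□□
□□□■■□□□□
□□□□□□□□□
□□□□□□□□□
gen 22: □□□□□□□□□
□□■>□□□□□
□□■□■□□□□
□□□■□■□□□
□□□□□■□□□
□□□■■□□□□
□□□□□□□□□
□□□□□□□□□
gen 23: □□□□□□□□□
□□■■□□□□□
□□■v■□□□□
□□□■□■□□□
□□□□□■□□□
□□□■■□□□□
□□□□□□□□□
□□□□□□□□□
gen 24: □□□□□□□□□
□□■■□□□□□
□□<■■□□□□
□□□■□■□□□
□□□□□■□□□
□□□■■□□□□
□□□□□□□□□
□□□□□□□□□
gen 25: □□□□□□□□□
□□■■□□□□□
□□□■■□□□□
□□v■□■□□□
□□□□□■□□□
□□□■■□□□□
□□□□□□□□□
□□□□□□□□□

south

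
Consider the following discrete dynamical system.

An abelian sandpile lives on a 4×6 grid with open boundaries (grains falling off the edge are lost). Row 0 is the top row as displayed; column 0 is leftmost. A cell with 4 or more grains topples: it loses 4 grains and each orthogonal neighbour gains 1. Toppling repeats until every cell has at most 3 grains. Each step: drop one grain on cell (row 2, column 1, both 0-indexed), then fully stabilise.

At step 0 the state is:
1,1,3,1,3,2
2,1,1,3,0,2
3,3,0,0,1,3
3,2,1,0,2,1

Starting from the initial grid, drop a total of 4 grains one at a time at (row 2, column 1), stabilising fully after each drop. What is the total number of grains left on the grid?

39

step 0: 1,1,3,1,3,2
2,1,1,3,0,2
3,3,0,0,1,3
3,2,1,0,2,1
step 1: 1,1,3,1,3,2
3,2,1,3,0,2
1,2,1,0,1,3
1,0,2,0,2,1
step 2: 1,1,3,1,3,2
3,2,1,3,0,2
1,3,1,0,1,3
1,0,2,0,2,1
step 3: 1,1,3,1,3,2
3,3,1,3,0,2
2,0,2,0,1,3
1,1,2,0,2,1
step 4: 1,1,3,1,3,2
3,3,1,3,0,2
2,1,2,0,1,3
1,1,2,0,2,1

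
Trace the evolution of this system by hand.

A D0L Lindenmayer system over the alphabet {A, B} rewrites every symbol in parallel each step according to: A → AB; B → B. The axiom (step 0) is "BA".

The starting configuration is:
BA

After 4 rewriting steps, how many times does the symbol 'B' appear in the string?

gen 0: BA
gen 1: BAB
gen 2: BABB
gen 3: BABBB
gen 4: BABBBB

5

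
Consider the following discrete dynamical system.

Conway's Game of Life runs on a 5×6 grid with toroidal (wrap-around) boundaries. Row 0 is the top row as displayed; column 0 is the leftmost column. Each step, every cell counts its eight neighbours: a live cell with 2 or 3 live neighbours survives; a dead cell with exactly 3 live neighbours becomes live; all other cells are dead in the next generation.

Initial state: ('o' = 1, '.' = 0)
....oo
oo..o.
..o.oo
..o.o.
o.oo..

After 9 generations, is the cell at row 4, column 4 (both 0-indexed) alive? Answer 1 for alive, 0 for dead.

0

step 0: ....oo
oo..o.
..o.oo
..o.o.
o.oo..
step 1: ..o.o.
oo....
o.o.o.
..o.o.
.oo...
step 2: o.oo..
o.o...
o.o...
..o..o
.oo...
step 3: o..o..
o.o..o
o.oo.o
o.oo..
o.....
step 4: o.....
..o...
......
o.ooo.
o.oo.o
step 5: o.oo.o
......
.oo...
o.o.o.
o.o...
step 6: o.oo.o
o..o..
.ooo..
o.o..o
o.o.o.
step 7: o.o...
o....o
...ooo
o...oo
..o.o.
step 8: o..o..
oo.o..
...o..
o.....
o...o.
step 9: o.ooo.
oo.oo.
ooo...
.....o
oo....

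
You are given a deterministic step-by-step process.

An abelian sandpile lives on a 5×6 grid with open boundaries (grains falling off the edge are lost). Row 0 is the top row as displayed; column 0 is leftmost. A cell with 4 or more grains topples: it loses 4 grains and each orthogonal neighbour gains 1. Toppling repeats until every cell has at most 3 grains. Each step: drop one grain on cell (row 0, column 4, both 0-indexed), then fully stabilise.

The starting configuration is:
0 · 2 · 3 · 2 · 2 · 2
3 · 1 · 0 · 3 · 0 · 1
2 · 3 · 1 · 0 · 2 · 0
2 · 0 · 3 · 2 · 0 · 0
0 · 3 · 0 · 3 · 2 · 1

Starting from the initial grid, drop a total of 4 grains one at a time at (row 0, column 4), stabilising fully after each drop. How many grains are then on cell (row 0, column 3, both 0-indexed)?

gen 0: 0 · 2 · 3 · 2 · 2 · 2
3 · 1 · 0 · 3 · 0 · 1
2 · 3 · 1 · 0 · 2 · 0
2 · 0 · 3 · 2 · 0 · 0
0 · 3 · 0 · 3 · 2 · 1
gen 1: 0 · 2 · 3 · 2 · 3 · 2
3 · 1 · 0 · 3 · 0 · 1
2 · 3 · 1 · 0 · 2 · 0
2 · 0 · 3 · 2 · 0 · 0
0 · 3 · 0 · 3 · 2 · 1
gen 2: 0 · 2 · 3 · 3 · 0 · 3
3 · 1 · 0 · 3 · 1 · 1
2 · 3 · 1 · 0 · 2 · 0
2 · 0 · 3 · 2 · 0 · 0
0 · 3 · 0 · 3 · 2 · 1
gen 3: 0 · 2 · 3 · 3 · 1 · 3
3 · 1 · 0 · 3 · 1 · 1
2 · 3 · 1 · 0 · 2 · 0
2 · 0 · 3 · 2 · 0 · 0
0 · 3 · 0 · 3 · 2 · 1
gen 4: 0 · 2 · 3 · 3 · 2 · 3
3 · 1 · 0 · 3 · 1 · 1
2 · 3 · 1 · 0 · 2 · 0
2 · 0 · 3 · 2 · 0 · 0
0 · 3 · 0 · 3 · 2 · 1

3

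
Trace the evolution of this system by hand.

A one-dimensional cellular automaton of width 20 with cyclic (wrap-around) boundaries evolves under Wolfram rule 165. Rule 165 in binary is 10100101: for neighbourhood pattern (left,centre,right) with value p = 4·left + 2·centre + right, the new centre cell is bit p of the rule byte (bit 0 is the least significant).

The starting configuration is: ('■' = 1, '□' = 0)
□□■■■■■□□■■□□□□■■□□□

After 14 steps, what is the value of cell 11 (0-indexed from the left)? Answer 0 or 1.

0

gen 0: □□■■■■■□□■■□□□□■■□□□
gen 1: ■□□■■■□□□□□□■■□□□□■■
gen 2: □□□□■□□■■■■□□□□■■□□■
gen 3: □■■□■□□□■■□□■■□□□□□■
gen 4: ■□□■■□■□□□□□□□□■■■□■
gen 5: □□□□□■■□■■■■■■□□■□■□
gen 6: ■■■■□□□■□■■■■□□□■■■□
gen 7: □■■□□■□■■□■■□□■□□■□■
gen 8: ■□□□□■■□□■□□□□■□□■■■
gen 9: □□■■□□□□□■□■■□■□□□■■
gen 10: □□□□□■■■□■■□□■■□■□□□
gen 11: ■■■■□□■□■□□□□□□■■□■■
gen 12: ■■■□□□■■■□■■■■□□□■□■
gen 13: ■■□□■□□■□■□■■□□■□■■□
gen 14: □□□□■□□■■■■□□□□■■□□■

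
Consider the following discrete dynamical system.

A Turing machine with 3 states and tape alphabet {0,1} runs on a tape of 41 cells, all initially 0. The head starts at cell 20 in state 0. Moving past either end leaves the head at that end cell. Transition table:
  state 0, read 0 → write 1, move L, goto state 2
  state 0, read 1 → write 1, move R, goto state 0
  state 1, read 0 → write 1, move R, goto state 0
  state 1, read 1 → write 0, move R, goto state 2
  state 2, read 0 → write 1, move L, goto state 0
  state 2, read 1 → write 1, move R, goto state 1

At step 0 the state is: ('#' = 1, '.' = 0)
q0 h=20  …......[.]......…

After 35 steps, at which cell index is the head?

14

t=0: q0 h=20  …......[.]......…
t=1: q2 h=19  …......[.]#.....…
t=2: q0 h=18  …......[.]##....…
t=3: q2 h=17  …......[.]###...…
t=4: q0 h=16  …......[.]####..…
t=5: q2 h=15  …......[.]#####.…
t=6: q0 h=14  …......[.]######…
t=7: q2 h=13  …......[.]######…
t=8: q0 h=12  …......[.]######…
t=9: q2 h=11  …......[.]######…
t=10: q0 h=10  …......[.]######…
t=11: q2 h= 9  …......[.]######…
t=12: q0 h= 8  …......[.]######…
t=13: q2 h= 7  …......[.]######…
t=14: q0 h= 6  |......[.]######…
t=15: q2 h= 5  |.....[.]######…
t=16: q0 h= 4  |....[.]######…
t=17: q2 h= 3  |...[.]######…
t=18: q0 h= 2  |..[.]######…
t=19: q2 h= 1  |.[.]######…
t=20: q0 h= 0  |[.]######…
t=21: q2 h= 0  |[#]######…
t=22: q1 h= 1  |#[#]######…
t=23: q2 h= 2  |#.[#]######…
t=24: q1 h= 3  |#.#[#]######…
t=25: q2 h= 4  |#.#.[#]######…
t=26: q1 h= 5  |#.#.#[#]######…
t=27: q2 h= 6  |#.#.#.[#]######…
t=28: q1 h= 7  ….#.#.#[#]######…
t=29: q2 h= 8  …#.#.#.[#]######…
t=30: q1 h= 9  ….#.#.#[#]######…
t=31: q2 h=10  …#.#.#.[#]######…
t=32: q1 h=11  ….#.#.#[#]######…
t=33: q2 h=12  …#.#.#.[#]######…
t=34: q1 h=13  ….#.#.#[#]######…
t=35: q2 h=14  …#.#.#.[#]######…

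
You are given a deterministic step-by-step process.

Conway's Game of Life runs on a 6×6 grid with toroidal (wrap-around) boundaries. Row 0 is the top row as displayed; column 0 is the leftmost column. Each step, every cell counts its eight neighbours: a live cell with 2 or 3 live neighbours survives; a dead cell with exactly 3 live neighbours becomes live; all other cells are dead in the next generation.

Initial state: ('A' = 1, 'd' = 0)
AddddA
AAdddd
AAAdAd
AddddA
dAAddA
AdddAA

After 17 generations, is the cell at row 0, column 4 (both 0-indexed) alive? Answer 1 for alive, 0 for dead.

1

step 0: AddddA
AAdddd
AAAdAd
AddddA
dAAddA
AdddAA
step 1: ddddAd
ddAddd
ddAddd
dddAAd
dAdddd
ddddAd
step 2: dddAdd
dddAdd
ddAddd
ddAAdd
dddAAd
dddddd
step 3: dddddd
ddAAdd
ddAddd
ddAdAd
ddAAAd
dddAAd
step 4: ddAdAd
ddAAdd
dAAddd
dAAdAd
ddAddA
ddAdAd
step 5: dAAdAd
dddddd
dddddd
Addddd
ddAdAA
dAAdAA
step 6: AAAdAA
dddddd
dddddd
dddddA
ddAdAd
dddddd
step 7: AAdddA
AAdddA
dddddd
dddddd
dddddd
AdAdAd
step 8: ddAdAd
dAdddA
Addddd
dddddd
dddddd
Addddd
step 9: AAdddA
AAdddA
Addddd
dddddd
dddddd
dddddd
step 10: dAdddA
dddddd
AAdddA
dddddd
dddddd
Addddd
step 11: Addddd
dAdddA
Addddd
Addddd
dddddd
Addddd
step 12: AAdddA
dAdddA
AAdddA
dddddd
dddddd
dddddd
step 13: dAdddA
ddAdAd
dAdddA
Addddd
dddddd
Addddd
step 14: AAdddA
dAAdAA
AAdddA
Addddd
dddddd
Addddd
step 15: ddAdAd
ddAdAd
ddAdAd
AAdddA
dddddd
AAdddA
step 16: AdAdAd
dAAdAA
AdAdAd
AAdddA
dddddd
AAdddA
step 17: ddAdAd
ddAdAd
ddAdAd
AAdddA
dddddd
AAdddA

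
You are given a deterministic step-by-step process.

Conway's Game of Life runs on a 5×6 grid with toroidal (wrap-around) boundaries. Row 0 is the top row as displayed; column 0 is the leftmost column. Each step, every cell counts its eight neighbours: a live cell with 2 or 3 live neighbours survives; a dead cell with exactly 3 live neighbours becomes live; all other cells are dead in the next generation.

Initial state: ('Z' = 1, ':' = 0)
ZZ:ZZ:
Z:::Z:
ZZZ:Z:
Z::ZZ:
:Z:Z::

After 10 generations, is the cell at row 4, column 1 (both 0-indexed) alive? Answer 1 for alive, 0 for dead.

gen 0: ZZ:ZZ:
Z:::Z:
ZZZ:Z:
Z::ZZ:
:Z:Z::
gen 1: ZZ:ZZ:
::::Z:
Z:Z:Z:
Z:::Z:
:Z::::
gen 2: ZZZZZZ
Z:Z:Z:
:Z::Z:
Z::Z::
:ZZZZ:
gen 3: ::::::
::::::
ZZZ:Z:
Z::::Z
::::::
gen 4: ::::::
:Z::::
ZZ::::
Z::::Z
::::::
gen 5: ::::::
ZZ::::
:Z:::Z
ZZ:::Z
::::::
gen 6: ::::::
ZZ::::
::Z::Z
:Z:::Z
Z:::::
gen 7: ZZ::::
ZZ::::
::Z::Z
:Z:::Z
Z:::::
gen 8: :::::Z
::Z::Z
::Z::Z
:Z:::Z
:::::Z
gen 9: Z:::ZZ
Z:::ZZ
:ZZ:ZZ
::::ZZ
::::ZZ
gen 10: :::Z::
::::::
:Z::::
::::::
:::Z::

0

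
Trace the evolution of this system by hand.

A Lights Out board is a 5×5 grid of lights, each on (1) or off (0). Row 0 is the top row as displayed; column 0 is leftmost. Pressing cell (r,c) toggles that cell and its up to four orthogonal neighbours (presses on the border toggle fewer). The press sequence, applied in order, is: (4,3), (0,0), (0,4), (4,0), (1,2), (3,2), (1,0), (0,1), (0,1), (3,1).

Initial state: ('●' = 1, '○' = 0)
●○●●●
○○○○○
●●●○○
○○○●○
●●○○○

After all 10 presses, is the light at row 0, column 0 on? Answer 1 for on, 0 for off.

0) ●○●●●
○○○○○
●●●○○
○○○●○
●●○○○
1) ●○●●●
○○○○○
●●●○○
○○○○○
●●●●●
2) ○●●●●
●○○○○
●●●○○
○○○○○
●●●●●
3) ○●●○○
●○○○●
●●●○○
○○○○○
●●●●●
4) ○●●○○
●○○○●
●●●○○
●○○○○
○○●●●
5) ○●○○○
●●●●●
●●○○○
●○○○○
○○●●●
6) ○●○○○
●●●●●
●●●○○
●●●●○
○○○●●
7) ●●○○○
○○●●●
○●●○○
●●●●○
○○○●●
8) ○○●○○
○●●●●
○●●○○
●●●●○
○○○●●
9) ●●○○○
○○●●●
○●●○○
●●●●○
○○○●●
10) ●●○○○
○○●●●
○○●○○
○○○●○
○●○●●

1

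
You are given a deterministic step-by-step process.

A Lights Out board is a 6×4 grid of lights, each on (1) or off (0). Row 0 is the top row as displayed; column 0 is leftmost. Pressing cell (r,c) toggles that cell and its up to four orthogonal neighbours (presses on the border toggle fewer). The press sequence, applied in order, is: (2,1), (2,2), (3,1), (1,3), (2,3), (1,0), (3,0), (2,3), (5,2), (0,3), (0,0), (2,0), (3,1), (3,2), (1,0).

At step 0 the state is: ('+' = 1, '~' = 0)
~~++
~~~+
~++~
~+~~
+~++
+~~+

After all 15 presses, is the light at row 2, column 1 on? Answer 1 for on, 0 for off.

0

[0] ~~++
~~~+
~++~
~+~~
+~++
+~~+
[1] ~~++
~+~+
+~~~
~~~~
+~++
+~~+
[2] ~~++
~+++
++++
~~+~
+~++
+~~+
[3] ~~++
~+++
+~++
++~~
++++
+~~+
[4] ~~+~
~+~~
+~+~
++~~
++++
+~~+
[5] ~~+~
~+~+
+~~+
++~+
++++
+~~+
[6] +~+~
+~~+
~~~+
++~+
++++
+~~+
[7] +~+~
+~~+
+~~+
~~~+
~+++
+~~+
[8] +~+~
+~~~
+~+~
~~~~
~+++
+~~+
[9] +~+~
+~~~
+~+~
~~~~
~+~+
+++~
[10] +~~+
+~~+
+~+~
~~~~
~+~+
+++~
[11] ~+~+
~~~+
+~+~
~~~~
~+~+
+++~
[12] ~+~+
+~~+
~++~
+~~~
~+~+
+++~
[13] ~+~+
+~~+
~~+~
~++~
~~~+
+++~
[14] ~+~+
+~~+
~~~~
~~~+
~~++
+++~
[15] ++~+
~+~+
+~~~
~~~+
~~++
+++~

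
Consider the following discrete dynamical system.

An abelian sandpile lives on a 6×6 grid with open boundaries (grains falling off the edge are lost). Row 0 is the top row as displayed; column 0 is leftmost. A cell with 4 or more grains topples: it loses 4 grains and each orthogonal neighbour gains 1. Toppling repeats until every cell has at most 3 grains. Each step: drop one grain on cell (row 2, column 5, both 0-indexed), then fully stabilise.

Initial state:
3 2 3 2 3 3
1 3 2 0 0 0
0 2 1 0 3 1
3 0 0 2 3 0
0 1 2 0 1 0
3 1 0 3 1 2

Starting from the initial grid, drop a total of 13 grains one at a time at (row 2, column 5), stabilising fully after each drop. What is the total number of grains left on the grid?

55

gen 0: 3 2 3 2 3 3
1 3 2 0 0 0
0 2 1 0 3 1
3 0 0 2 3 0
0 1 2 0 1 0
3 1 0 3 1 2
gen 1: 3 2 3 2 3 3
1 3 2 0 0 0
0 2 1 0 3 2
3 0 0 2 3 0
0 1 2 0 1 0
3 1 0 3 1 2
gen 2: 3 2 3 2 3 3
1 3 2 0 0 0
0 2 1 0 3 3
3 0 0 2 3 0
0 1 2 0 1 0
3 1 0 3 1 2
gen 3: 3 2 3 2 3 3
1 3 2 0 1 1
0 2 1 1 1 1
3 0 0 3 0 2
0 1 2 0 2 0
3 1 0 3 1 2
gen 4: 3 2 3 2 3 3
1 3 2 0 1 1
0 2 1 1 1 2
3 0 0 3 0 2
0 1 2 0 2 0
3 1 0 3 1 2
gen 5: 3 2 3 2 3 3
1 3 2 0 1 1
0 2 1 1 1 3
3 0 0 3 0 2
0 1 2 0 2 0
3 1 0 3 1 2
gen 6: 3 2 3 2 3 3
1 3 2 0 1 2
0 2 1 1 2 0
3 0 0 3 0 3
0 1 2 0 2 0
3 1 0 3 1 2
gen 7: 3 2 3 2 3 3
1 3 2 0 1 2
0 2 1 1 2 1
3 0 0 3 0 3
0 1 2 0 2 0
3 1 0 3 1 2
gen 8: 3 2 3 2 3 3
1 3 2 0 1 2
0 2 1 1 2 2
3 0 0 3 0 3
0 1 2 0 2 0
3 1 0 3 1 2
gen 9: 3 2 3 2 3 3
1 3 2 0 1 2
0 2 1 1 2 3
3 0 0 3 0 3
0 1 2 0 2 0
3 1 0 3 1 2
gen 10: 3 2 3 2 3 3
1 3 2 0 1 3
0 2 1 1 3 1
3 0 0 3 1 0
0 1 2 0 2 1
3 1 0 3 1 2
gen 11: 3 2 3 2 3 3
1 3 2 0 1 3
0 2 1 1 3 2
3 0 0 3 1 0
0 1 2 0 2 1
3 1 0 3 1 2
gen 12: 3 2 3 2 3 3
1 3 2 0 1 3
0 2 1 1 3 3
3 0 0 3 1 0
0 1 2 0 2 1
3 1 0 3 1 2
gen 13: 3 2 3 3 1 1
1 3 2 1 0 2
0 2 1 2 1 2
3 0 0 3 2 1
0 1 2 0 2 1
3 1 0 3 1 2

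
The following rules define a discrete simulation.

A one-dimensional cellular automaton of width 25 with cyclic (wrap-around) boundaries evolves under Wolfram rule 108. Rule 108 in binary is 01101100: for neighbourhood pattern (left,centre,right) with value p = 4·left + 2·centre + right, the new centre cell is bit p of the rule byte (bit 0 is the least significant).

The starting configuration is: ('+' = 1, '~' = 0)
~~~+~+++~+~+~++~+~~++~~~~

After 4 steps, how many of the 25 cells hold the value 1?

[0] ~~~+~+++~+~+~++~+~~++~~~~
[1] ~~~+++~++++++++++~~++~~~~
[2] ~~~+~+++~~~~~~~~+~~++~~~~
[3] ~~~+++~+~~~~~~~~+~~++~~~~
[4] ~~~+~+++~~~~~~~~+~~++~~~~

7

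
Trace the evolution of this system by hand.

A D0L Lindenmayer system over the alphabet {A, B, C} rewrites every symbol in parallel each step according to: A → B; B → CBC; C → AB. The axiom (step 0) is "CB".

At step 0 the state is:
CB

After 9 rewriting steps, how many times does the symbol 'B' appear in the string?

t=0: CB
t=1: ABCBC
t=2: BCBCABCBCAB
t=3: CBCABCBCABBCBCABCBCABBCBC
t=4: ABCBCABBCBCABCBCABBCBCCBCABCBCABBCBCABCBCABBCBCCBCABCBCAB
t=5: BCBCABCBCABBCBCCBCABCBCABBCBCABCBCABBCBCCBCABCBCABABCBCABB…CCBCABCBCABBCBCABCBCABBCBCCBCABCBCABABCBCABBCBCABCBCABBCBC  (len 129)
t=6: CBCABCBCABBCBCABCBCABBCBCCBCABCBCABABCBCABBCBCABCBCABBCBCC…BCABBCBCBCBCABCBCABBCBCCBCABCBCABBCBCABCBCABBCBCCBCABCBCAB  (len 293)
t=7: ABCBCABBCBCABCBCABBCBCCBCABCBCABBCBCABCBCABBCBCCBCABCBCABA…CCBCABCBCABBCBCABCBCABBCBCCBCABCBCABABCBCABBCBCABCBCABBCBC  (len 665)
t=8: BCBCABCBCABBCBCCBCABCBCABBCBCABCBCABBCBCCBCABCBCABABCBCABB…BCABBCBCBCBCABCBCABBCBCCBCABCBCABBCBCABCBCABBCBCCBCABCBCAB  (len 1509)
t=9: CBCABCBCABBCBCABCBCABBCBCCBCABCBCABABCBCABBCBCABCBCABBCBCC…CCBCABCBCABBCBCABCBCABBCBCCBCABCBCABABCBCABBCBCABCBCABBCBC  (len 3425)

1509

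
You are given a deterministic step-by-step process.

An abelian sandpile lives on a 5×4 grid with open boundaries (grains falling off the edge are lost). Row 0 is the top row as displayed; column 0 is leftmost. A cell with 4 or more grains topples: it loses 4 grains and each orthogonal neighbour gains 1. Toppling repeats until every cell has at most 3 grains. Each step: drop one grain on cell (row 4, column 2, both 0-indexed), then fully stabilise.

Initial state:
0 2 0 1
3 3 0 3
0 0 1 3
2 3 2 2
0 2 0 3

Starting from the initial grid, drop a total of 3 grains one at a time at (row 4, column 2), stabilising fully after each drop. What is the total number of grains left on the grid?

t=0: 0 2 0 1
3 3 0 3
0 0 1 3
2 3 2 2
0 2 0 3
t=1: 0 2 0 1
3 3 0 3
0 0 1 3
2 3 2 2
0 2 1 3
t=2: 0 2 0 1
3 3 0 3
0 0 1 3
2 3 2 2
0 2 2 3
t=3: 0 2 0 1
3 3 0 3
0 0 1 3
2 3 2 2
0 2 3 3

33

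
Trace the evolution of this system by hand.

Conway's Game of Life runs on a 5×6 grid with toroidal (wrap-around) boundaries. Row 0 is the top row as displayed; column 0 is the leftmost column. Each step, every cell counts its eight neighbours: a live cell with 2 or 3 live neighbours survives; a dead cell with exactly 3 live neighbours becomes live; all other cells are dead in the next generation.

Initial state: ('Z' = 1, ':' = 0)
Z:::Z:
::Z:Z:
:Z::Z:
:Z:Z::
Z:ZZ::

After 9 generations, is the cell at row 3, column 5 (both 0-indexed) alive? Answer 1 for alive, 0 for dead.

step 0: Z:::Z:
::Z:Z:
:Z::Z:
:Z:Z::
Z:ZZ::
step 1: ::Z:Z:
:Z::Z:
:Z::Z:
ZZ:ZZ:
Z:ZZZZ
step 2: Z:Z:::
:ZZ:ZZ
:Z::Z:
::::::
Z:::::
step 3: Z:ZZ::
::Z:ZZ
ZZZZZZ
::::::
:Z::::
step 4: Z:ZZZZ
::::::
ZZZ:::
:::ZZZ
:ZZ:::
step 5: Z:ZZZZ
::::Z:
ZZZZZZ
:::ZZZ
:Z::::
step 6: ZZZZZZ
::::::
ZZZ:::
::::::
:Z::::
step 7: ZZZZZZ
::::Z:
:Z::::
Z:Z:::
:Z:ZZZ
step 8: :Z::::
::::Z:
:Z::::
Z:ZZZZ
::::::
step 9: ::::::
::::::
ZZZ:::
ZZZZZZ
ZZZZZZ

1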